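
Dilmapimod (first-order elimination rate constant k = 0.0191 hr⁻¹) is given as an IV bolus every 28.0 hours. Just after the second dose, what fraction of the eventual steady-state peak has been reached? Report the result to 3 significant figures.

f_n = 1 − e^(−nkτ) = 1 − e^(−2 × 0.01910 × 28.0) = 1 − e^(−1.070) = 1 − 0.3431 ≈ 0.657

0.657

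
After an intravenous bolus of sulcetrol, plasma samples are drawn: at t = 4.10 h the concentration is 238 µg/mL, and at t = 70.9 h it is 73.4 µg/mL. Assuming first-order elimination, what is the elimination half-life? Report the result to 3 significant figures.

k = ln(C₁/C₂) / (t₂ − t₁) = ln(238/73.4) / (70.9 − 4.10)
  = 1.176 / 66.80 = 0.01761 h⁻¹
t½ = ln 2 / k = ln 2 / 0.01761 ≈ 39.4 hours

39.4 hours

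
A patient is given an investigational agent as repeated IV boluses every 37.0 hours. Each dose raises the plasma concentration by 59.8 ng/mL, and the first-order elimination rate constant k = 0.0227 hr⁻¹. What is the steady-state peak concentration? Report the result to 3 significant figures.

Fraction remaining after one interval: e^(−kτ) = e^(−0.02270 × 37.0) = 0.4318
R = 1 / (1 − 0.4318) = 1.760
Css,max = 59.8 × 1.760 ≈ 105 ng/mL

105 ng/mL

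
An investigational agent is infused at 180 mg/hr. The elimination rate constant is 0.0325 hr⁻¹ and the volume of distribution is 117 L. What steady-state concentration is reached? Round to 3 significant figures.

CL = k · V = 0.0325 × 117 = 3.803 L/hr
Css = rate / CL = 180 / 3.803 ≈ 47.3 mg/L

47.3 mg/L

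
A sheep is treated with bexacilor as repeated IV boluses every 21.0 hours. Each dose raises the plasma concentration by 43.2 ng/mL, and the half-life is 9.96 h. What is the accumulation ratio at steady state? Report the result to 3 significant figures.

1.30

k = ln 2 / 9.96 = 0.06959 h⁻¹
Fraction remaining after one interval: e^(−kτ) = e^(−0.06959 × 21.0) = 0.2319
R = 1 / (1 − 0.2319) = 1 / 0.7681 ≈ 1.30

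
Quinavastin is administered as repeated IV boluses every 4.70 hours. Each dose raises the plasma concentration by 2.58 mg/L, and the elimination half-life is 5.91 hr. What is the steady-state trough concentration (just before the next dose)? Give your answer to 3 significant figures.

k = ln 2 / 5.91 = 0.1173 hr⁻¹
Fraction remaining after one interval: e^(−kτ) = e^(−0.1173 × 4.70) = 0.5762
R = 1 / (1 − 0.5762) = 2.360
Css,max = 2.58 × 2.360 = 6.088 mg/L
Css,min = Css,max × e^(−kτ) = 6.088 × 0.5762 ≈ 3.51 mg/L

3.51 mg/L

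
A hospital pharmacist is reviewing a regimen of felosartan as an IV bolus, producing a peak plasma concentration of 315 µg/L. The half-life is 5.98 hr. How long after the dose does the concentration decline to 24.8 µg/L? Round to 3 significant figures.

k = ln 2 / 5.98 = 0.1159 hr⁻¹
C(t) = C₀ e^(−kt)  ⇒  t = ln(C₀/C) / k
t = ln(315/24.8) / 0.1159 = 2.542 / 0.1159 ≈ 21.9 hours

21.9 hours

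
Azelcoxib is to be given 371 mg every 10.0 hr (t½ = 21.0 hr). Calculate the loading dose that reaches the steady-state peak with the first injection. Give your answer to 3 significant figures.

k = ln 2 / 21.0 = 0.03301 hr⁻¹
Accumulation ratio R = 1 / (1 − e^(−kτ)) = 1 / (1 − e^(−0.03301×10.0)) = 1 / (1 − 0.7189) = 3.557
Loading dose = maintenance dose × R = 371 × 3.557 ≈ 1320 mg

1320 mg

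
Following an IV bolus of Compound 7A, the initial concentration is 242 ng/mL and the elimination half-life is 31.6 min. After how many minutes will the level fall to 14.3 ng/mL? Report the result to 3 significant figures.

129 minutes

k = ln 2 / 31.6 = 0.02194 min⁻¹
C(t) = C₀ e^(−kt)  ⇒  t = ln(C₀/C) / k
t = ln(242/14.3) / 0.02194 = 2.829 / 0.02194 ≈ 129 minutes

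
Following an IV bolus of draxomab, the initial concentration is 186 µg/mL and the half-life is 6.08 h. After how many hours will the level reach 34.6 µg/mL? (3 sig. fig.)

14.8 hours

k = ln 2 / 6.08 = 0.1140 h⁻¹
C(t) = C₀ e^(−kt)  ⇒  t = ln(C₀/C) / k
t = ln(186/34.6) / 0.1140 = 1.682 / 0.1140 ≈ 14.8 hours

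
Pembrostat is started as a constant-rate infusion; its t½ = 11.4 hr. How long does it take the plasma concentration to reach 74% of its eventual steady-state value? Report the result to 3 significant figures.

k = ln 2 / 11.4 = 0.06080 hr⁻¹
f = 1 − e^(−kt)  ⇒  t = −ln(1 − f) / k
t = −ln(1 − 0.74) / 0.06080 = 1.347 / 0.06080 ≈ 22.2 hours

22.2 hours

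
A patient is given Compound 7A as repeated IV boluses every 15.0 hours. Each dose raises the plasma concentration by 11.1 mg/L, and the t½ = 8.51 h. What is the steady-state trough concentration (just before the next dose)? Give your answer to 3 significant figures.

k = ln 2 / 8.51 = 0.08145 h⁻¹
Fraction remaining after one interval: e^(−kτ) = e^(−0.08145 × 15.0) = 0.2947
R = 1 / (1 − 0.2947) = 1.418
Css,max = 11.1 × 1.418 = 15.74 mg/L
Css,min = Css,max × e^(−kτ) = 15.74 × 0.2947 ≈ 4.64 mg/L

4.64 mg/L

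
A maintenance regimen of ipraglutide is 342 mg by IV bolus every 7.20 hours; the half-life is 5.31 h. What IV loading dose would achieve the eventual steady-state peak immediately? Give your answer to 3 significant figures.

561 mg

k = ln 2 / 5.31 = 0.1305 h⁻¹
Accumulation ratio R = 1 / (1 − e^(−kτ)) = 1 / (1 − e^(−0.1305×7.20)) = 1 / (1 − 0.3907) = 1.641
Loading dose = maintenance dose × R = 342 × 1.641 ≈ 561 mg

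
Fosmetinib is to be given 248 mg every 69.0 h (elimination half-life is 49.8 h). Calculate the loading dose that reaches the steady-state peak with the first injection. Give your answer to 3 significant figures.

k = ln 2 / 49.8 = 0.01392 h⁻¹
Accumulation ratio R = 1 / (1 − e^(−kτ)) = 1 / (1 − e^(−0.01392×69.0)) = 1 / (1 − 0.3827) = 1.620
Loading dose = maintenance dose × R = 248 × 1.620 ≈ 402 mg

402 mg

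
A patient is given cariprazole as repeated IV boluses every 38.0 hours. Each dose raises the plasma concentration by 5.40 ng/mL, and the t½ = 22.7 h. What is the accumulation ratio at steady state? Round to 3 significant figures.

k = ln 2 / 22.7 = 0.03054 h⁻¹
Fraction remaining after one interval: e^(−kτ) = e^(−0.03054 × 38.0) = 0.3134
R = 1 / (1 − 0.3134) = 1 / 0.6866 ≈ 1.46

1.46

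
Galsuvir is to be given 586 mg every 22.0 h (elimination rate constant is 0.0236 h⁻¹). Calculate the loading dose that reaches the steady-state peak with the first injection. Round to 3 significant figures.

Accumulation ratio R = 1 / (1 − e^(−kτ)) = 1 / (1 − e^(−0.02360×22.0)) = 1 / (1 − 0.5950) = 2.469
Loading dose = maintenance dose × R = 586 × 2.469 ≈ 1450 mg

1450 mg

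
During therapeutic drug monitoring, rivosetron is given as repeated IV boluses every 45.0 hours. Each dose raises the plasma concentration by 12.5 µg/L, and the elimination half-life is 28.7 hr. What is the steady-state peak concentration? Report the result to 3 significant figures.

18.9 µg/L

k = ln 2 / 28.7 = 0.02415 hr⁻¹
Fraction remaining after one interval: e^(−kτ) = e^(−0.02415 × 45.0) = 0.3373
R = 1 / (1 − 0.3373) = 1.509
Css,max = 12.5 × 1.509 ≈ 18.9 µg/L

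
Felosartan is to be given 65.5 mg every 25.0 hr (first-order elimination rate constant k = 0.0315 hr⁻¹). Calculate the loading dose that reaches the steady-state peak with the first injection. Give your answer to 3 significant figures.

120 mg

Accumulation ratio R = 1 / (1 − e^(−kτ)) = 1 / (1 − e^(−0.03150×25.0)) = 1 / (1 − 0.4550) = 1.835
Loading dose = maintenance dose × R = 65.5 × 1.835 ≈ 120 mg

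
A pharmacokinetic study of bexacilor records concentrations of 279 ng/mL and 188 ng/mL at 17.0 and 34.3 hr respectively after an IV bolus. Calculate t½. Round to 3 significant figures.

k = ln(C₁/C₂) / (t₂ − t₁) = ln(279/188) / (34.3 − 17.0)
  = 0.3948 / 17.30 = 0.02282 hr⁻¹
t½ = ln 2 / k = ln 2 / 0.02282 ≈ 30.4 hours

30.4 hours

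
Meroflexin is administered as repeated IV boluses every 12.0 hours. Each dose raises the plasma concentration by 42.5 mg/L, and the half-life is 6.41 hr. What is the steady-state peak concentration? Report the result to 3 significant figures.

58.5 mg/L

k = ln 2 / 6.41 = 0.1081 hr⁻¹
Fraction remaining after one interval: e^(−kτ) = e^(−0.1081 × 12.0) = 0.2732
R = 1 / (1 − 0.2732) = 1.376
Css,max = 42.5 × 1.376 ≈ 58.5 mg/L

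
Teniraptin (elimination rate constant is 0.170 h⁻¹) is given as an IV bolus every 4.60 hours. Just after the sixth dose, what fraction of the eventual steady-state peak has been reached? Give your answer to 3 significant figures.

0.991

f_n = 1 − e^(−nkτ) = 1 − e^(−6 × 0.1700 × 4.60) = 1 − e^(−4.692) = 1 − 0.009168 ≈ 0.991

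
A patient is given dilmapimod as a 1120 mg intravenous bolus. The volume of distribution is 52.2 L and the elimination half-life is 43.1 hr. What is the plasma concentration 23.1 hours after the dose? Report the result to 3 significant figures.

14.8 µg/mL

C₀ = dose / V = 1120 / 52.2 = 21.46 µg/mL
k = ln 2 / 43.1 = 0.01608 hr⁻¹
C(t) = C₀ e^(−kt) = 21.46 × e^(−0.01608 × 23.1) = 21.46 × e^(−0.3715) = 21.46 × 0.6897 ≈ 14.8 µg/mL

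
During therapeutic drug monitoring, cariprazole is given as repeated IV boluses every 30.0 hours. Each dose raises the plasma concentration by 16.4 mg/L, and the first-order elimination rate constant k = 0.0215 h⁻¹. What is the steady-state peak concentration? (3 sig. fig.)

Fraction remaining after one interval: e^(−kτ) = e^(−0.02150 × 30.0) = 0.5247
R = 1 / (1 − 0.5247) = 2.104
Css,max = 16.4 × 2.104 ≈ 34.5 mg/L

34.5 mg/L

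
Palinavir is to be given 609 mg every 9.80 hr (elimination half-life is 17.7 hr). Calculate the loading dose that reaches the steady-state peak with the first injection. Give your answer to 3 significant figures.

1910 mg

k = ln 2 / 17.7 = 0.03916 hr⁻¹
Accumulation ratio R = 1 / (1 − e^(−kτ)) = 1 / (1 − e^(−0.03916×9.80)) = 1 / (1 − 0.6813) = 3.138
Loading dose = maintenance dose × R = 609 × 3.138 ≈ 1910 mg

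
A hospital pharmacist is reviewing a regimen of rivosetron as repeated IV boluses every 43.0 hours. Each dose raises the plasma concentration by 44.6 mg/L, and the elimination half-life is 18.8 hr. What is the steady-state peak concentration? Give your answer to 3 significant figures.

k = ln 2 / 18.8 = 0.03687 hr⁻¹
Fraction remaining after one interval: e^(−kτ) = e^(−0.03687 × 43.0) = 0.2049
R = 1 / (1 − 0.2049) = 1.258
Css,max = 44.6 × 1.258 ≈ 56.1 mg/L

56.1 mg/L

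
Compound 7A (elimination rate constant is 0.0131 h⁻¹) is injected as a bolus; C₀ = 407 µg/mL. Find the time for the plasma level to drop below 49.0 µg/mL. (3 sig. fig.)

162 hours

C(t) = C₀ e^(−kt)  ⇒  t = ln(C₀/C) / k
t = ln(407/49.0) / 0.01310 = 2.117 / 0.01310 ≈ 162 hours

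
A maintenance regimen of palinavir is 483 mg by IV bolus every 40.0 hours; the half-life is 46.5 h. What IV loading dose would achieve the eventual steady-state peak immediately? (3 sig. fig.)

1080 mg

k = ln 2 / 46.5 = 0.01491 h⁻¹
Accumulation ratio R = 1 / (1 − e^(−kτ)) = 1 / (1 − e^(−0.01491×40.0)) = 1 / (1 − 0.5509) = 2.227
Loading dose = maintenance dose × R = 483 × 2.227 ≈ 1080 mg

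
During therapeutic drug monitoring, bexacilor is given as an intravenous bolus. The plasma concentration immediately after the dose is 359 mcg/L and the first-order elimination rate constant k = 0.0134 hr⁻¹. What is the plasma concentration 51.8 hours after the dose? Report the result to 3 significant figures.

C(t) = C₀ e^(−kt) = 359 × e^(−0.01340 × 51.8) = 359 × e^(−0.6941) = 359 × 0.4995 ≈ 179 mcg/L

179 mcg/L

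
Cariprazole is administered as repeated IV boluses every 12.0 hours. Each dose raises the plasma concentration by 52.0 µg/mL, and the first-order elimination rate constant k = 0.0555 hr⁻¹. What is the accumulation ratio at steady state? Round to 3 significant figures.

Fraction remaining after one interval: e^(−kτ) = e^(−0.05550 × 12.0) = 0.5138
R = 1 / (1 − 0.5138) = 1 / 0.4862 ≈ 2.06

2.06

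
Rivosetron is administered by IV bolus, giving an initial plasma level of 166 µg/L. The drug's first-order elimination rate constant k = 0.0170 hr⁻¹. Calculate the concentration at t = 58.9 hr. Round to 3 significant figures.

C(t) = C₀ e^(−kt) = 166 × e^(−0.01700 × 58.9) = 166 × e^(−1.001) = 166 × 0.3674 ≈ 61.0 µg/L

61.0 µg/L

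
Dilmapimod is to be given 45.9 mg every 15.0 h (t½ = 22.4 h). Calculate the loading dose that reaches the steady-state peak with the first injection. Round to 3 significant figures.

k = ln 2 / 22.4 = 0.03094 h⁻¹
Accumulation ratio R = 1 / (1 − e^(−kτ)) = 1 / (1 − e^(−0.03094×15.0)) = 1 / (1 − 0.6287) = 2.693
Loading dose = maintenance dose × R = 45.9 × 2.693 ≈ 124 mg

124 mg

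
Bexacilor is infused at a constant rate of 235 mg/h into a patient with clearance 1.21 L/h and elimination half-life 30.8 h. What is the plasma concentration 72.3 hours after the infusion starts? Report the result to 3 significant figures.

Css = rate / CL = 235 / 1.21 = 194.2 mg/L
k = ln 2 / 30.8 = 0.02250 h⁻¹
C(t) = Css (1 − e^(−kt)) = 194.2 × (1 − e^(−1.627)) = 194.2 × 0.8035 ≈ 156 mg/L

156 mg/L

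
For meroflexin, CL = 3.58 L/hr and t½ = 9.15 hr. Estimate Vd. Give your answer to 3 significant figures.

k = ln 2 / t½ = ln 2 / 9.15 = 0.07575 hr⁻¹
V = CL / k = 3.58 / 0.07575 ≈ 47.3 L

47.3 L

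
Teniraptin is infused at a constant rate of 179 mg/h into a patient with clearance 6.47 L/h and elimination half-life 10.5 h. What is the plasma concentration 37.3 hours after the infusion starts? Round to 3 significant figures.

25.3 mg/L

Css = rate / CL = 179 / 6.47 = 27.67 mg/L
k = ln 2 / 10.5 = 0.06601 h⁻¹
C(t) = Css (1 − e^(−kt)) = 27.67 × (1 − e^(−2.462)) = 27.67 × 0.9148 ≈ 25.3 mg/L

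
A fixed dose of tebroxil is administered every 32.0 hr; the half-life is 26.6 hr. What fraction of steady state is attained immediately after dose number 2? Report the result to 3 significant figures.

0.811

k = ln 2 / 26.6 = 0.02606 hr⁻¹
f_n = 1 − e^(−nkτ) = 1 − e^(−2 × 0.02606 × 32.0) = 1 − e^(−1.668) = 1 − 0.1887 ≈ 0.811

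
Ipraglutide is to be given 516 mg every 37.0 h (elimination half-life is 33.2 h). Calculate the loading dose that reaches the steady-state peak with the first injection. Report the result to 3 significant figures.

959 mg

k = ln 2 / 33.2 = 0.02088 h⁻¹
Accumulation ratio R = 1 / (1 − e^(−kτ)) = 1 / (1 − e^(−0.02088×37.0)) = 1 / (1 − 0.4619) = 1.858
Loading dose = maintenance dose × R = 516 × 1.858 ≈ 959 mg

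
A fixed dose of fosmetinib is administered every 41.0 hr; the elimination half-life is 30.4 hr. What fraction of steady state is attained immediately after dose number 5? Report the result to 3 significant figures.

0.991

k = ln 2 / 30.4 = 0.02280 hr⁻¹
f_n = 1 − e^(−nkτ) = 1 − e^(−5 × 0.02280 × 41.0) = 1 − e^(−4.674) = 1 − 0.009333 ≈ 0.991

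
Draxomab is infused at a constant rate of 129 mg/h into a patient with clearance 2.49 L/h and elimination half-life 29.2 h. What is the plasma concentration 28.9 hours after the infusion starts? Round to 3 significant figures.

25.7 mg/L

Css = rate / CL = 129 / 2.49 = 51.81 mg/L
k = ln 2 / 29.2 = 0.02374 h⁻¹
C(t) = Css (1 − e^(−kt)) = 51.81 × (1 − e^(−0.6860)) = 51.81 × 0.4964 ≈ 25.7 mg/L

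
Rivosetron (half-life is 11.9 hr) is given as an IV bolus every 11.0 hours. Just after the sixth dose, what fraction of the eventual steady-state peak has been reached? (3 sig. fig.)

0.979

k = ln 2 / 11.9 = 0.05825 hr⁻¹
f_n = 1 − e^(−nkτ) = 1 − e^(−6 × 0.05825 × 11.0) = 1 − e^(−3.844) = 1 − 0.02140 ≈ 0.979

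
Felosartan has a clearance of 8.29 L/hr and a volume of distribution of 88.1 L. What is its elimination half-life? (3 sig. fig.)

k = CL / V = 8.29 / 88.1 = 0.09410 hr⁻¹
t½ = ln 2 / k = ln 2 / 0.09410 ≈ 7.37 hours

7.37 hours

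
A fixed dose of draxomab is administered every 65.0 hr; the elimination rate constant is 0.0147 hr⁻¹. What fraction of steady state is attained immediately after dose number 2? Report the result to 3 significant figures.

f_n = 1 − e^(−nkτ) = 1 − e^(−2 × 0.01470 × 65.0) = 1 − e^(−1.911) = 1 − 0.1479 ≈ 0.852

0.852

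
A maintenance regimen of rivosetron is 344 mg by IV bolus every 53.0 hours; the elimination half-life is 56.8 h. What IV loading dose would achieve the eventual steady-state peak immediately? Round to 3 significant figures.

722 mg

k = ln 2 / 56.8 = 0.01220 h⁻¹
Accumulation ratio R = 1 / (1 − e^(−kτ)) = 1 / (1 − e^(−0.01220×53.0)) = 1 / (1 − 0.5237) = 2.100
Loading dose = maintenance dose × R = 344 × 2.100 ≈ 722 mg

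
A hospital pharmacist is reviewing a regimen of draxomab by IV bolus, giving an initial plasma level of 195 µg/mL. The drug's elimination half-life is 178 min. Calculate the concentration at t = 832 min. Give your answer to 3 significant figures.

7.64 µg/mL

k = ln 2 / 178 = 0.003894 min⁻¹
832 min is 4.674 half-lives, so C = 195 × (1/2)^4.674 = 195 × 0.03917 ≈ 7.64 µg/mL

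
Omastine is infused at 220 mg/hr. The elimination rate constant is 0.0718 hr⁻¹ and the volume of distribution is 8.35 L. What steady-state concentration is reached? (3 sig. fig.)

CL = k · V = 0.0718 × 8.35 = 0.5995 L/hr
Css = rate / CL = 220 / 0.5995 ≈ 367 µg/mL

367 µg/mL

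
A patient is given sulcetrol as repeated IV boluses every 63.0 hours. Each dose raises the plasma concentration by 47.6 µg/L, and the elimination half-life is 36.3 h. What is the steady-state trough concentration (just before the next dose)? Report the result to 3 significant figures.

20.4 µg/L

k = ln 2 / 36.3 = 0.01909 h⁻¹
Fraction remaining after one interval: e^(−kτ) = e^(−0.01909 × 63.0) = 0.3003
R = 1 / (1 − 0.3003) = 1.429
Css,max = 47.6 × 1.429 = 68.03 µg/L
Css,min = Css,max × e^(−kτ) = 68.03 × 0.3003 ≈ 20.4 µg/L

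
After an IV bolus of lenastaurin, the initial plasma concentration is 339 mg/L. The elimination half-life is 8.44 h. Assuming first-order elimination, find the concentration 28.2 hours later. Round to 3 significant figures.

33.4 mg/L

k = ln 2 / 8.44 = 0.08213 h⁻¹
C(t) = C₀ e^(−kt) = 339 × e^(−0.08213 × 28.2) = 339 × e^(−2.316) = 339 × 0.09867 ≈ 33.4 mg/L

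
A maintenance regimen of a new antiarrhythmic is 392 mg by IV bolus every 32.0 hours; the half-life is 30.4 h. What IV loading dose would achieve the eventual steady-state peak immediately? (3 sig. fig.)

k = ln 2 / 30.4 = 0.02280 h⁻¹
Accumulation ratio R = 1 / (1 − e^(−kτ)) = 1 / (1 − e^(−0.02280×32.0)) = 1 / (1 − 0.4821) = 1.931
Loading dose = maintenance dose × R = 392 × 1.931 ≈ 757 mg

757 mg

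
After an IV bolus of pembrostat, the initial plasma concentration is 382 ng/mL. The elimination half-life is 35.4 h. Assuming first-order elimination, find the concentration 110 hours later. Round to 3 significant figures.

44.3 ng/mL

k = ln 2 / 35.4 = 0.01958 h⁻¹
110 h is 3.107 half-lives, so C = 382 × (1/2)^3.107 = 382 × 0.1160 ≈ 44.3 ng/mL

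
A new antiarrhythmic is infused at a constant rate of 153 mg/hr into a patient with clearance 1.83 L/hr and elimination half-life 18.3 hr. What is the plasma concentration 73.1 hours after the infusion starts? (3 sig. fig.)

78.4 µg/mL

Css = rate / CL = 153 / 1.83 = 83.61 µg/mL
k = ln 2 / 18.3 = 0.03788 hr⁻¹
C(t) = Css (1 − e^(−kt)) = 83.61 × (1 − e^(−2.769)) = 83.61 × 0.9373 ≈ 78.4 µg/mL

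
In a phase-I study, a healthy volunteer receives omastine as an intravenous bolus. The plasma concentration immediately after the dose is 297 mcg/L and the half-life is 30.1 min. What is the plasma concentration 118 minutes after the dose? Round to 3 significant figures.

k = ln 2 / 30.1 = 0.02303 min⁻¹
C(t) = C₀ e^(−kt) = 297 × e^(−0.02303 × 118) = 297 × e^(−2.717) = 297 × 0.06605 ≈ 19.6 mcg/L

19.6 mcg/L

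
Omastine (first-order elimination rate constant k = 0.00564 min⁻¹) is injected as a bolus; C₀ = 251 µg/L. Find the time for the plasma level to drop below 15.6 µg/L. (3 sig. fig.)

C(t) = C₀ e^(−kt)  ⇒  t = ln(C₀/C) / k
t = ln(251/15.6) / 0.005640 = 2.778 / 0.005640 ≈ 493 minutes

493 minutes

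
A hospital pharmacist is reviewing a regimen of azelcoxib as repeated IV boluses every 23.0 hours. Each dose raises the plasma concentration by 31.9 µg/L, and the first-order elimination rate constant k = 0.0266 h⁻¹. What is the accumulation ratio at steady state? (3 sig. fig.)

2.19

Fraction remaining after one interval: e^(−kτ) = e^(−0.02660 × 23.0) = 0.5424
R = 1 / (1 − 0.5424) = 1 / 0.4576 ≈ 2.19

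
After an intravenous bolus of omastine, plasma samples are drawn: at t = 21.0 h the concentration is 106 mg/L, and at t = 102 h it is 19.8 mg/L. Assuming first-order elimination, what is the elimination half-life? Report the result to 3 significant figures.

33.5 hours

k = ln(C₁/C₂) / (t₂ − t₁) = ln(106/19.8) / (102 − 21.0)
  = 1.678 / 81.00 = 0.02071 h⁻¹
t½ = ln 2 / k = ln 2 / 0.02071 ≈ 33.5 hours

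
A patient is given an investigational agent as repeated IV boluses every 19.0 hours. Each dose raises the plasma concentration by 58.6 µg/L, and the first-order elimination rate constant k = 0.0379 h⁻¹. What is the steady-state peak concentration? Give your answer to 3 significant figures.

Fraction remaining after one interval: e^(−kτ) = e^(−0.03790 × 19.0) = 0.4867
R = 1 / (1 − 0.4867) = 1.948
Css,max = 58.6 × 1.948 ≈ 114 µg/L

114 µg/L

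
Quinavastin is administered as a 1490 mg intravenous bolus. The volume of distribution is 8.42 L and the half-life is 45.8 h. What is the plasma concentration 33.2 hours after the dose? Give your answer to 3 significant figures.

C₀ = dose / V = 1490 / 8.42 = 177.0 µg/mL
k = ln 2 / 45.8 = 0.01513 h⁻¹
C(t) = C₀ e^(−kt) = 177.0 × e^(−0.01513 × 33.2) = 177.0 × e^(−0.5025) = 177.0 × 0.6050 ≈ 107 µg/mL

107 µg/mL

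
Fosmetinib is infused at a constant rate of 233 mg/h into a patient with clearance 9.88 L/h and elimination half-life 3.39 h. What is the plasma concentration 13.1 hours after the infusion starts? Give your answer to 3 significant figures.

22.0 mg/L

Css = rate / CL = 233 / 9.88 = 23.58 mg/L
k = ln 2 / 3.39 = 0.2045 h⁻¹
C(t) = Css (1 − e^(−kt)) = 23.58 × (1 − e^(−2.679)) = 23.58 × 0.9313 ≈ 22.0 mg/L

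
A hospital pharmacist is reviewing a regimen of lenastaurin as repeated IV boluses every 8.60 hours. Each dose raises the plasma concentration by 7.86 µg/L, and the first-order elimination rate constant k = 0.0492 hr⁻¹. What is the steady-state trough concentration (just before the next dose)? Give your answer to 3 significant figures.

14.9 µg/L

Fraction remaining after one interval: e^(−kτ) = e^(−0.04920 × 8.60) = 0.6550
R = 1 / (1 − 0.6550) = 2.899
Css,max = 7.86 × 2.899 = 22.78 µg/L
Css,min = Css,max × e^(−kτ) = 22.78 × 0.6550 ≈ 14.9 µg/L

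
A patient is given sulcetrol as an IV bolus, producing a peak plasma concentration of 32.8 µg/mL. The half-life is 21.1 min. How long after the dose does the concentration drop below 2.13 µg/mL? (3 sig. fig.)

k = ln 2 / 21.1 = 0.03285 min⁻¹
C(t) = C₀ e^(−kt)  ⇒  t = ln(C₀/C) / k
t = ln(32.8/2.13) / 0.03285 = 2.734 / 0.03285 ≈ 83.2 minutes

83.2 minutes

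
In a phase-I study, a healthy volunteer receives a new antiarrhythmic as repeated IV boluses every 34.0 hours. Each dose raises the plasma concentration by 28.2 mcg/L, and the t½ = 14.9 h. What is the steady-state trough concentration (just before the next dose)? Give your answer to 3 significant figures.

k = ln 2 / 14.9 = 0.04652 h⁻¹
Fraction remaining after one interval: e^(−kτ) = e^(−0.04652 × 34.0) = 0.2056
R = 1 / (1 − 0.2056) = 1.259
Css,max = 28.2 × 1.259 = 35.50 mcg/L
Css,min = Css,max × e^(−kτ) = 35.50 × 0.2056 ≈ 7.30 mcg/L

7.30 mcg/L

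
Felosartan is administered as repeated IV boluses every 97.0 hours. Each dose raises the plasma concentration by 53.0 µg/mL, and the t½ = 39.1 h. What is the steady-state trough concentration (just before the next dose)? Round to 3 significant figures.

11.6 µg/mL

k = ln 2 / 39.1 = 0.01773 h⁻¹
Fraction remaining after one interval: e^(−kτ) = e^(−0.01773 × 97.0) = 0.1791
R = 1 / (1 − 0.1791) = 1.218
Css,max = 53.0 × 1.218 = 64.57 µg/mL
Css,min = Css,max × e^(−kτ) = 64.57 × 0.1791 ≈ 11.6 µg/mL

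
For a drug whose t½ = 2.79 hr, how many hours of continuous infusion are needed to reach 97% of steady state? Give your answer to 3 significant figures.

14.1 hours

k = ln 2 / 2.79 = 0.2484 hr⁻¹
f = 1 − e^(−kt)  ⇒  t = −ln(1 − f) / k
t = −ln(1 − 0.97) / 0.2484 = 3.507 / 0.2484 ≈ 14.1 hours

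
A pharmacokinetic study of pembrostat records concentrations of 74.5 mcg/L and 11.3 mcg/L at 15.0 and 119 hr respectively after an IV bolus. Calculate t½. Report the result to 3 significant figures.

k = ln(C₁/C₂) / (t₂ − t₁) = ln(74.5/11.3) / (119 − 15.0)
  = 1.886 / 104.0 = 0.01813 hr⁻¹
t½ = ln 2 / k = ln 2 / 0.01813 ≈ 38.2 hours

38.2 hours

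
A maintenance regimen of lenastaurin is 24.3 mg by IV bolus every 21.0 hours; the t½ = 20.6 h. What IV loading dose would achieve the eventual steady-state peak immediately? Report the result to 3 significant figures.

48.0 mg

k = ln 2 / 20.6 = 0.03365 h⁻¹
Accumulation ratio R = 1 / (1 − e^(−kτ)) = 1 / (1 − e^(−0.03365×21.0)) = 1 / (1 − 0.4933) = 1.974
Loading dose = maintenance dose × R = 24.3 × 1.974 ≈ 48.0 mg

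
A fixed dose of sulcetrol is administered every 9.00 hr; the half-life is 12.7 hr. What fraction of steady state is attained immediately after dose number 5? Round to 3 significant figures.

k = ln 2 / 12.7 = 0.05458 hr⁻¹
f_n = 1 − e^(−nkτ) = 1 − e^(−5 × 0.05458 × 9.00) = 1 − e^(−2.456) = 1 − 0.08577 ≈ 0.914

0.914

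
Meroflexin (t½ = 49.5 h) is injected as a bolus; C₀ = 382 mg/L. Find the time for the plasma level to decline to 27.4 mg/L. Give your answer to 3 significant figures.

k = ln 2 / 49.5 = 0.01400 h⁻¹
C(t) = C₀ e^(−kt)  ⇒  t = ln(C₀/C) / k
t = ln(382/27.4) / 0.01400 = 2.635 / 0.01400 ≈ 188 hours

188 hours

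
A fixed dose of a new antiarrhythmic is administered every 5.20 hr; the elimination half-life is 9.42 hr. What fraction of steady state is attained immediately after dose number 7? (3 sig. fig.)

0.931

k = ln 2 / 9.42 = 0.07358 hr⁻¹
f_n = 1 − e^(−nkτ) = 1 − e^(−7 × 0.07358 × 5.20) = 1 − e^(−2.678) = 1 − 0.06867 ≈ 0.931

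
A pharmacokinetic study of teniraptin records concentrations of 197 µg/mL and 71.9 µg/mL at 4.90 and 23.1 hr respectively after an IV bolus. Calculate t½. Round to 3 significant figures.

k = ln(C₁/C₂) / (t₂ − t₁) = ln(197/71.9) / (23.1 − 4.90)
  = 1.008 / 18.20 = 0.05538 hr⁻¹
t½ = ln 2 / k = ln 2 / 0.05538 ≈ 12.5 hours

12.5 hours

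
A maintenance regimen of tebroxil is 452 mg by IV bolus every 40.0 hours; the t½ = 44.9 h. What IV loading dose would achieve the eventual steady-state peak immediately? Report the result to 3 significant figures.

981 mg

k = ln 2 / 44.9 = 0.01544 h⁻¹
Accumulation ratio R = 1 / (1 − e^(−kτ)) = 1 / (1 − e^(−0.01544×40.0)) = 1 / (1 − 0.5393) = 2.171
Loading dose = maintenance dose × R = 452 × 2.171 ≈ 981 mg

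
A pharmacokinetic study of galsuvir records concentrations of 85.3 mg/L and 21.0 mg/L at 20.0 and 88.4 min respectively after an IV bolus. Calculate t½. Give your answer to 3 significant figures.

k = ln(C₁/C₂) / (t₂ − t₁) = ln(85.3/21.0) / (88.4 − 20.0)
  = 1.402 / 68.40 = 0.02049 min⁻¹
t½ = ln 2 / k = ln 2 / 0.02049 ≈ 33.8 minutes

33.8 minutes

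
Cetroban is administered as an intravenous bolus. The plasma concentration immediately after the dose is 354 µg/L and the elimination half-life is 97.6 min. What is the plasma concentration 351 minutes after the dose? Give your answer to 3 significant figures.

k = ln 2 / 97.6 = 0.007102 min⁻¹
C(t) = C₀ e^(−kt) = 354 × e^(−0.007102 × 351) = 354 × e^(−2.493) = 354 × 0.08268 ≈ 29.3 µg/L

29.3 µg/L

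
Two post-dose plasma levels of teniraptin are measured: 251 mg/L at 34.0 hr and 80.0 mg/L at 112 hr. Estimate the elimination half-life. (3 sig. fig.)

k = ln(C₁/C₂) / (t₂ − t₁) = ln(251/80.0) / (112 − 34.0)
  = 1.143 / 78.00 = 0.01466 hr⁻¹
t½ = ln 2 / k = ln 2 / 0.01466 ≈ 47.3 hours

47.3 hours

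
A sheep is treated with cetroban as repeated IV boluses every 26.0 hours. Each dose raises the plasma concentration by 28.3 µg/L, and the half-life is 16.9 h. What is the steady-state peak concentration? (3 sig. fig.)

43.2 µg/L

k = ln 2 / 16.9 = 0.04101 h⁻¹
Fraction remaining after one interval: e^(−kτ) = e^(−0.04101 × 26.0) = 0.3443
R = 1 / (1 − 0.3443) = 1.525
Css,max = 28.3 × 1.525 ≈ 43.2 µg/L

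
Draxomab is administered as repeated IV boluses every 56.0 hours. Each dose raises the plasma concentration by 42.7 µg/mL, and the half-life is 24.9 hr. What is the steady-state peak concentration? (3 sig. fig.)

k = ln 2 / 24.9 = 0.02784 hr⁻¹
Fraction remaining after one interval: e^(−kτ) = e^(−0.02784 × 56.0) = 0.2104
R = 1 / (1 − 0.2104) = 1.266
Css,max = 42.7 × 1.266 ≈ 54.1 µg/mL

54.1 µg/mL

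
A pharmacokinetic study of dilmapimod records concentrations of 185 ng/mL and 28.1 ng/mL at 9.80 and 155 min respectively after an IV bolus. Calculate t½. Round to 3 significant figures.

k = ln(C₁/C₂) / (t₂ − t₁) = ln(185/28.1) / (155 − 9.80)
  = 1.885 / 145.2 = 0.01298 min⁻¹
t½ = ln 2 / k = ln 2 / 0.01298 ≈ 53.4 minutes

53.4 minutes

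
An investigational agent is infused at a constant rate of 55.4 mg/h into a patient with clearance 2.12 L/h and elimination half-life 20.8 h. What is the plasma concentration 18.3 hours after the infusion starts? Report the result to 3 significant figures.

11.9 mg/L

Css = rate / CL = 55.4 / 2.12 = 26.13 mg/L
k = ln 2 / 20.8 = 0.03332 h⁻¹
C(t) = Css (1 − e^(−kt)) = 26.13 × (1 − e^(−0.6098)) = 26.13 × 0.4566 ≈ 11.9 mg/L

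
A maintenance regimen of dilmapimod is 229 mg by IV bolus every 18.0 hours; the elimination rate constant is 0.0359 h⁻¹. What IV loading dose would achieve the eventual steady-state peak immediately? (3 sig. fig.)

481 mg

Accumulation ratio R = 1 / (1 − e^(−kτ)) = 1 / (1 − e^(−0.03590×18.0)) = 1 / (1 − 0.5240) = 2.101
Loading dose = maintenance dose × R = 229 × 2.101 ≈ 481 mg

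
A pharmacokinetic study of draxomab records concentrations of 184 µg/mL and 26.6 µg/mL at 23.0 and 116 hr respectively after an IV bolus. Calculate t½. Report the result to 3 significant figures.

k = ln(C₁/C₂) / (t₂ − t₁) = ln(184/26.6) / (116 − 23.0)
  = 1.934 / 93.00 = 0.02080 hr⁻¹
t½ = ln 2 / k = ln 2 / 0.02080 ≈ 33.3 hours

33.3 hours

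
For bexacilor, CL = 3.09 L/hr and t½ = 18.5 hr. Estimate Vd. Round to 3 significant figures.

82.5 L

k = ln 2 / t½ = ln 2 / 18.5 = 0.03747 hr⁻¹
V = CL / k = 3.09 / 0.03747 ≈ 82.5 L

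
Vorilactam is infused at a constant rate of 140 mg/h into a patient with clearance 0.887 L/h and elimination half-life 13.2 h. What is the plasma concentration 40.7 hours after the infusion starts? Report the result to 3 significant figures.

Css = rate / CL = 140 / 0.887 = 157.8 mg/L
k = ln 2 / 13.2 = 0.05251 h⁻¹
C(t) = Css (1 − e^(−kt)) = 157.8 × (1 − e^(−2.137)) = 157.8 × 0.8820 ≈ 139 mg/L

139 mg/L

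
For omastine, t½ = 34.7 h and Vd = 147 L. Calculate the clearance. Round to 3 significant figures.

k = ln 2 / t½ = ln 2 / 34.7 = 0.01998 h⁻¹
CL = k · V = 0.01998 × 147 ≈ 2.94 L/h

2.94 L/h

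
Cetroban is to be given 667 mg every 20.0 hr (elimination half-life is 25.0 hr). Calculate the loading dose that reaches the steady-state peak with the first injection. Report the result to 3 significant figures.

k = ln 2 / 25.0 = 0.02773 hr⁻¹
Accumulation ratio R = 1 / (1 − e^(−kτ)) = 1 / (1 − e^(−0.02773×20.0)) = 1 / (1 − 0.5743) = 2.349
Loading dose = maintenance dose × R = 667 × 2.349 ≈ 1570 mg

1570 mg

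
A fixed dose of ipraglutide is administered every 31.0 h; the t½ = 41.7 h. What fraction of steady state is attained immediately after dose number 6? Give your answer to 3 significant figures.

0.955

k = ln 2 / 41.7 = 0.01662 h⁻¹
f_n = 1 − e^(−nkτ) = 1 − e^(−6 × 0.01662 × 31.0) = 1 − e^(−3.092) = 1 − 0.04542 ≈ 0.955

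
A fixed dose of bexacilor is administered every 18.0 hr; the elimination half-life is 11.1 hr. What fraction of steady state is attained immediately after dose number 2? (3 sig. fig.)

k = ln 2 / 11.1 = 0.06245 hr⁻¹
f_n = 1 − e^(−nkτ) = 1 − e^(−2 × 0.06245 × 18.0) = 1 − e^(−2.248) = 1 − 0.1056 ≈ 0.894

0.894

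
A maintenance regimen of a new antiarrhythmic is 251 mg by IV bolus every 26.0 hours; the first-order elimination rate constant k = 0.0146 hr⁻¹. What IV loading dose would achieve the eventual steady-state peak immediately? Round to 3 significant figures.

795 mg

Accumulation ratio R = 1 / (1 − e^(−kτ)) = 1 / (1 − e^(−0.01460×26.0)) = 1 / (1 − 0.6841) = 3.166
Loading dose = maintenance dose × R = 251 × 3.166 ≈ 795 mg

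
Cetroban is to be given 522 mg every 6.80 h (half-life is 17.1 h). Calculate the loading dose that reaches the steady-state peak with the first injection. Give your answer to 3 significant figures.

k = ln 2 / 17.1 = 0.04053 h⁻¹
Accumulation ratio R = 1 / (1 − e^(−kτ)) = 1 / (1 − e^(−0.04053×6.80)) = 1 / (1 − 0.7591) = 4.151
Loading dose = maintenance dose × R = 522 × 4.151 ≈ 2170 mg

2170 mg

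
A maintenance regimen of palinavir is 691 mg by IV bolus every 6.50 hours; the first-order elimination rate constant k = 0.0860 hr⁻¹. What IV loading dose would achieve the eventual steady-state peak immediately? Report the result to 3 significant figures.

1610 mg

Accumulation ratio R = 1 / (1 − e^(−kτ)) = 1 / (1 − e^(−0.08600×6.50)) = 1 / (1 − 0.5718) = 2.335
Loading dose = maintenance dose × R = 691 × 2.335 ≈ 1610 mg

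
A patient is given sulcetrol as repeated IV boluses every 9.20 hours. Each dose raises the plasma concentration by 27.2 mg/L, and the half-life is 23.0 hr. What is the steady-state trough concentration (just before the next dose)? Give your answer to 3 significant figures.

85.1 mg/L

k = ln 2 / 23.0 = 0.03014 hr⁻¹
Fraction remaining after one interval: e^(−kτ) = e^(−0.03014 × 9.20) = 0.7579
R = 1 / (1 − 0.7579) = 4.130
Css,max = 27.2 × 4.130 = 112.3 mg/L
Css,min = Css,max × e^(−kτ) = 112.3 × 0.7579 ≈ 85.1 mg/L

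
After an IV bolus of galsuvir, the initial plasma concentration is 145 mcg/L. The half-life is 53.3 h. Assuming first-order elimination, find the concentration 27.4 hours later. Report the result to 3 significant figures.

k = ln 2 / 53.3 = 0.01300 h⁻¹
C(t) = C₀ e^(−kt) = 145 × e^(−0.01300 × 27.4) = 145 × e^(−0.3563) = 145 × 0.7002 ≈ 102 mcg/L

102 mcg/L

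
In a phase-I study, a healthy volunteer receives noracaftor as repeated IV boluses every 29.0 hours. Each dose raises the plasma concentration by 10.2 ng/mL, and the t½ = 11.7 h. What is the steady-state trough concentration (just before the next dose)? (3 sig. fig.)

k = ln 2 / 11.7 = 0.05924 h⁻¹
Fraction remaining after one interval: e^(−kτ) = e^(−0.05924 × 29.0) = 0.1794
R = 1 / (1 − 0.1794) = 1.219
Css,max = 10.2 × 1.219 = 12.43 ng/mL
Css,min = Css,max × e^(−kτ) = 12.43 × 0.1794 ≈ 2.23 ng/mL

2.23 ng/mL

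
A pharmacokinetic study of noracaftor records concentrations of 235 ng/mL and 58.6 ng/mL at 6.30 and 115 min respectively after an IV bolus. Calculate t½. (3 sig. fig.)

k = ln(C₁/C₂) / (t₂ − t₁) = ln(235/58.6) / (115 − 6.30)
  = 1.389 / 108.7 = 0.01278 min⁻¹
t½ = ln 2 / k = ln 2 / 0.01278 ≈ 54.2 minutes

54.2 minutes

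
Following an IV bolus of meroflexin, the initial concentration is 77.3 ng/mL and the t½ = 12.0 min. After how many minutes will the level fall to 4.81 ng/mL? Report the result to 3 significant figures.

48.1 minutes

k = ln 2 / 12.0 = 0.05776 min⁻¹
C(t) = C₀ e^(−kt)  ⇒  t = ln(C₀/C) / k
t = ln(77.3/4.81) / 0.05776 = 2.777 / 0.05776 ≈ 48.1 minutes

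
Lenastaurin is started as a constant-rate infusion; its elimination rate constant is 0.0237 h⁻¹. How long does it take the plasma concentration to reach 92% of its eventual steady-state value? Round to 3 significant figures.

107 hours

f = 1 − e^(−kt)  ⇒  t = −ln(1 − f) / k
t = −ln(1 − 0.92) / 0.02370 = 2.526 / 0.02370 ≈ 107 hours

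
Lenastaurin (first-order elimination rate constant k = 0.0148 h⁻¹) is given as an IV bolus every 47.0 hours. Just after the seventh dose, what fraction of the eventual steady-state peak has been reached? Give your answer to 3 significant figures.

0.992

f_n = 1 − e^(−nkτ) = 1 − e^(−7 × 0.01480 × 47.0) = 1 − e^(−4.869) = 1 − 0.007680 ≈ 0.992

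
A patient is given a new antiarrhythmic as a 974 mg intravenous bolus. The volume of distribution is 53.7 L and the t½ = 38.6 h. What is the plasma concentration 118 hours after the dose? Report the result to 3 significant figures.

2.18 µg/mL

C₀ = dose / V = 974 / 53.7 = 18.14 µg/mL
k = ln 2 / 38.6 = 0.01796 h⁻¹
C(t) = C₀ e^(−kt) = 18.14 × e^(−0.01796 × 118) = 18.14 × e^(−2.119) = 18.14 × 0.1202 ≈ 2.18 µg/mL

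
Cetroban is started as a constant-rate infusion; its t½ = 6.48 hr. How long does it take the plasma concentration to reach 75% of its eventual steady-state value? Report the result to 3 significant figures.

k = ln 2 / 6.48 = 0.1070 hr⁻¹
f = 1 − e^(−kt)  ⇒  t = −ln(1 − f) / k
t = −ln(1 − 0.75) / 0.1070 = 1.386 / 0.1070 ≈ 13.0 hours

13.0 hours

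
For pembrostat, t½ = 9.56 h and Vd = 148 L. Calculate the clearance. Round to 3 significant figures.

k = ln 2 / t½ = ln 2 / 9.56 = 0.07250 h⁻¹
CL = k · V = 0.07250 × 148 ≈ 10.7 L/h

10.7 L/h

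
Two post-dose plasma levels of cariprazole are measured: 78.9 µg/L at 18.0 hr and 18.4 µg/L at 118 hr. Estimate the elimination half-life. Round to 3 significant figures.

k = ln(C₁/C₂) / (t₂ − t₁) = ln(78.9/18.4) / (118 − 18.0)
  = 1.456 / 100.0 = 0.01456 hr⁻¹
t½ = ln 2 / k = ln 2 / 0.01456 ≈ 47.6 hours

47.6 hours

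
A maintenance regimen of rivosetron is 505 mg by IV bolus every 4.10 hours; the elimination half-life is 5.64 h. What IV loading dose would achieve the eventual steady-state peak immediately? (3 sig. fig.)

k = ln 2 / 5.64 = 0.1229 h⁻¹
Accumulation ratio R = 1 / (1 − e^(−kτ)) = 1 / (1 − e^(−0.1229×4.10)) = 1 / (1 − 0.6042) = 2.526
Loading dose = maintenance dose × R = 505 × 2.526 ≈ 1280 mg

1280 mg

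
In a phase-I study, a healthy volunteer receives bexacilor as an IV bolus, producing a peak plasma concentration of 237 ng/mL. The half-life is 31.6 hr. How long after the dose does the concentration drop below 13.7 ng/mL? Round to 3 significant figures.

130 hours

k = ln 2 / 31.6 = 0.02194 hr⁻¹
C(t) = C₀ e^(−kt)  ⇒  t = ln(C₀/C) / k
t = ln(237/13.7) / 0.02194 = 2.851 / 0.02194 ≈ 130 hours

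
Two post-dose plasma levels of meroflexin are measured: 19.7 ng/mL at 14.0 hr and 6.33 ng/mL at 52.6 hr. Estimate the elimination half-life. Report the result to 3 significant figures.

k = ln(C₁/C₂) / (t₂ − t₁) = ln(19.7/6.33) / (52.6 − 14.0)
  = 1.135 / 38.60 = 0.02941 hr⁻¹
t½ = ln 2 / k = ln 2 / 0.02941 ≈ 23.6 hours

23.6 hours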